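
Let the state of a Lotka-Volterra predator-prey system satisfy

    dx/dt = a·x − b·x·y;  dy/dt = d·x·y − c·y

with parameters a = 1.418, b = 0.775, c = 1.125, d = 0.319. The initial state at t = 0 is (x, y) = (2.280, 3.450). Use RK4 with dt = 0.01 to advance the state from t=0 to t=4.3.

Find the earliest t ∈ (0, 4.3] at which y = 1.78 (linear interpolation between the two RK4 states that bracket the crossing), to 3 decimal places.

t = 1.035

t=0.000: state=(2.280, 3.450)
step 1 (dt=0.01): k1=(-2.863, -1.372), k2=(-2.833, -1.385), k3=(-2.833, -1.385), k4=(-2.803, -1.398); state += dt/6·(k1+2k2+2k3+k4)
t=0.010: state=(2.252, 3.436)
t=0.020: state=(2.224, 3.422)
t=0.030: state=(2.197, 3.408)
continuing one RK4 step at a time; state shown every 20 steps (Δt=0.2):
t=0.200: state=(1.816, 3.136)
t=0.400: state=(1.524, 2.784)
t=0.600: state=(1.351, 2.435)
t=0.800: state=(1.261, 2.112)
t=1.000: state=(1.235, 1.826)
t=1.030: state=(1.236, 1.786)
next step: t=1.040: state=(1.236, 1.773) — y has crossed 1.78
linear interpolation between t=1.030 (1.78646) and t=1.040 (1.77345) → t≈1.035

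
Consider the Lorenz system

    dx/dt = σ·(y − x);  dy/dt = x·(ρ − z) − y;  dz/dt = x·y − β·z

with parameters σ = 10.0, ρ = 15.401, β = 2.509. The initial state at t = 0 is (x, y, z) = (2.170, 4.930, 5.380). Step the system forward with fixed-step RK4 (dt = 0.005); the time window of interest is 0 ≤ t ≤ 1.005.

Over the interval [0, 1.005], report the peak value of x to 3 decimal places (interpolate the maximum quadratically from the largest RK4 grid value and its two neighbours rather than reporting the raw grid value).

t=0.000: state=(2.170, 4.930, 5.380)
step 1 (dt=0.005): k1=(27.600, 16.816, -2.800), k2=(27.330, 17.481, -2.348), k3=(27.354, 17.470, -2.351), k4=(27.106, 18.126, -1.895); state += dt/6·(k1+2k2+2k3+k4)
t=0.005: state=(2.307, 5.017, 5.368)
t=0.010: state=(2.441, 5.111, 5.361)
t=0.015: state=(2.574, 5.211, 5.359)
continuing one RK4 step at a time; state shown every 10 steps (Δt=0.05):
t=0.050: state=(3.481, 6.074, 5.482)
t=0.100: state=(4.839, 7.723, 6.191)
t=0.150: state=(6.382, 9.659, 7.766)
t=0.200: state=(8.063, 11.415, 10.467)
t=0.250: state=(9.593, 12.180, 14.212)
t=0.300: state=(10.458, 11.158, 18.152)
t=0.350: state=(10.195, 8.445, 20.853)
t=0.400: state=(8.819, 5.264, 21.468)
t=0.450: state=(6.868, 2.841, 20.406)
t=0.500: state=(4.967, 1.506, 18.583)
t=0.550: state=(3.472, 0.975, 16.627)
t=0.600: state=(2.460, 0.879, 14.791)
t=0.650: state=(1.856, 0.983, 13.139)
t=0.700: state=(1.552, 1.181, 11.674)
t=0.750: state=(1.460, 1.442, 10.390)
t=0.800: state=(1.521, 1.775, 9.276)
t=0.850: state=(1.709, 2.207, 8.333)
t=0.900: state=(2.021, 2.777, 7.568)
t=0.950: state=(2.472, 3.530, 7.008)
t=1.000: state=(3.090, 4.515, 6.707)
t=1.005: state=(3.162, 4.628, 6.694)
largest grid value and its neighbours: x(0.310)=10.50407, x(0.315)=10.50890, x(0.320)=10.50132
parabola through these three points peaks at t≈0.314 with x≈10.50898

max x = 10.509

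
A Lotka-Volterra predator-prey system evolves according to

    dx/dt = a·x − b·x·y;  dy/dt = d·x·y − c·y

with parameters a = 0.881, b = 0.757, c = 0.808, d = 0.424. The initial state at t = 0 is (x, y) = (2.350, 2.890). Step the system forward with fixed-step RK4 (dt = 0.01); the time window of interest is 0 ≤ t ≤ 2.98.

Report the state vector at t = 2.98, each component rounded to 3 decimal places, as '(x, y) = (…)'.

t=0.000: state=(2.350, 2.890)
step 1 (dt=0.01): k1=(-3.071, 0.544), k2=(-3.056, 0.526), k3=(-3.056, 0.526), k4=(-3.040, 0.508); state += dt/6·(k1+2k2+2k3+k4)
t=0.010: state=(2.319, 2.895)
t=0.020: state=(2.289, 2.900)
t=0.030: state=(2.259, 2.905)
continuing one RK4 step at a time; state shown every 10 steps (Δt=0.1):
t=0.100: state=(2.059, 2.927)
t=0.200: state=(1.801, 2.929)
t=0.300: state=(1.577, 2.902)
t=0.400: state=(1.385, 2.850)
t=0.500: state=(1.222, 2.778)
t=0.600: state=(1.085, 2.691)
t=0.700: state=(0.970, 2.592)
t=0.800: state=(0.874, 2.486)
t=0.900: state=(0.794, 2.376)
t=1.000: state=(0.728, 2.263)
t=1.100: state=(0.673, 2.150)
t=1.200: state=(0.627, 2.039)
t=1.300: state=(0.589, 1.929)
t=1.400: state=(0.558, 1.823)
t=1.500: state=(0.533, 1.721)
t=1.600: state=(0.513, 1.623)
t=1.700: state=(0.497, 1.530)
t=1.800: state=(0.485, 1.441)
t=1.900: state=(0.477, 1.356)
t=2.000: state=(0.471, 1.276)
t=2.100: state=(0.469, 1.201)
t=2.200: state=(0.469, 1.130)
t=2.300: state=(0.471, 1.063)
t=2.400: state=(0.476, 1.000)
t=2.500: state=(0.483, 0.942)
t=2.600: state=(0.492, 0.887)
t=2.700: state=(0.503, 0.835)
t=2.800: state=(0.517, 0.787)
t=2.900: state=(0.533, 0.743)
t=2.980: state=(0.547, 0.709)

(x, y) = (0.547, 0.709)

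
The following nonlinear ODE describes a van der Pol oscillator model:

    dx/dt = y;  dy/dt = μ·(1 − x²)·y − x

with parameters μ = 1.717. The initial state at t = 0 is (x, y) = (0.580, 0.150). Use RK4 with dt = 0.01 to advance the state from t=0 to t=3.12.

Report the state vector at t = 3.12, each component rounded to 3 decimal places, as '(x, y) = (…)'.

t=0.000: state=(0.580, 0.150)
step 1 (dt=0.01): k1=(0.150, -0.409), k2=(0.148, -0.412), k3=(0.148, -0.412), k4=(0.146, -0.416); state += dt/6·(k1+2k2+2k3+k4)
t=0.010: state=(0.581, 0.146)
t=0.020: state=(0.583, 0.142)
t=0.030: state=(0.584, 0.137)
continuing one RK4 step at a time; state shown every 20 steps (Δt=0.2):
t=0.200: state=(0.601, 0.055)
t=0.400: state=(0.600, -0.066)
t=0.600: state=(0.573, -0.215)
t=0.800: state=(0.512, -0.398)
t=1.000: state=(0.410, -0.628)
t=1.200: state=(0.256, -0.931)
t=1.400: state=(0.031, -1.337)
t=1.600: state=(-0.286, -1.845)
t=1.800: state=(-0.703, -2.277)
t=2.000: state=(-1.161, -2.180)
t=2.200: state=(-1.526, -1.397)
t=2.400: state=(-1.716, -0.539)
t=2.600: state=(-1.766, -0.016)
t=2.800: state=(-1.740, 0.244)
t=3.000: state=(-1.676, 0.377)
t=3.120: state=(-1.628, 0.431)

(x, y) = (-1.628, 0.431)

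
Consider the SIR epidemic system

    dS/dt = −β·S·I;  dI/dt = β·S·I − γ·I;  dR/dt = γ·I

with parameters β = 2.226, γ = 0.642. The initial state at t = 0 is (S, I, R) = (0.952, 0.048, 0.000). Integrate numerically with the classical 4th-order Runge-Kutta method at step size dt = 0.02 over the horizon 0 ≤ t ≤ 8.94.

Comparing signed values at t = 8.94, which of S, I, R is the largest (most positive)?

t=0.000: state=(0.952, 0.048, 0.000)
step 1 (dt=0.02): k1=(-0.102, 0.071, 0.031), k2=(-0.103, 0.072, 0.031), k3=(-0.103, 0.072, 0.031), k4=(-0.105, 0.073, 0.032); state += dt/6·(k1+2k2+2k3+k4)
t=0.020: state=(0.950, 0.049, 0.001)
t=0.040: state=(0.948, 0.051, 0.001)
t=0.060: state=(0.946, 0.052, 0.002)
continuing one RK4 step at a time; state shown every 25 steps (Δt=0.5):
t=0.500: state=(0.881, 0.097, 0.022)
t=1.000: state=(0.759, 0.176, 0.066)
t=1.500: state=(0.591, 0.271, 0.137)
t=2.000: state=(0.418, 0.345, 0.237)
t=2.500: state=(0.280, 0.367, 0.353)
t=3.000: state=(0.188, 0.344, 0.468)
t=3.500: state=(0.131, 0.297, 0.571)
t=4.000: state=(0.097, 0.245, 0.658)
t=4.500: state=(0.076, 0.195, 0.729)
t=5.000: state=(0.063, 0.153, 0.784)
t=5.500: state=(0.054, 0.118, 0.828)
t=6.000: state=(0.048, 0.091, 0.861)
t=6.500: state=(0.044, 0.069, 0.887)
t=7.000: state=(0.041, 0.053, 0.906)
t=7.500: state=(0.039, 0.040, 0.921)
t=8.000: state=(0.038, 0.030, 0.932)
t=8.500: state=(0.036, 0.023, 0.941)
t=8.940: state=(0.036, 0.018, 0.946)
compare at T: S=0.036, I=0.018, R=0.946

largest component: R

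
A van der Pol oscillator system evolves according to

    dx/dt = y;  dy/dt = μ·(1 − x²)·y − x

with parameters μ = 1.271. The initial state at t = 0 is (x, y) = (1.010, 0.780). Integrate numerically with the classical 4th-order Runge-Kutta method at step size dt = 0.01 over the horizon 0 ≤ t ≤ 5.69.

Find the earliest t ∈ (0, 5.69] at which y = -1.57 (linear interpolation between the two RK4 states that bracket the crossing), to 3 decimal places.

t=0.000: state=(1.010, 0.780)
step 1 (dt=0.01): k1=(0.780, -1.030), k2=(0.775, -1.041), k3=(0.775, -1.041), k4=(0.770, -1.053); state += dt/6·(k1+2k2+2k3+k4)
t=0.010: state=(1.018, 0.770)
t=0.020: state=(1.025, 0.759)
t=0.030: state=(1.033, 0.748)
continuing one RK4 step at a time; state shown every 20 steps (Δt=0.2):
t=0.200: state=(1.143, 0.537)
t=0.400: state=(1.222, 0.259)
t=0.600: state=(1.247, -0.005)
t=0.800: state=(1.223, -0.237)
t=1.000: state=(1.155, -0.439)
t=1.200: state=(1.048, -0.631)
t=1.400: state=(0.901, -0.836)
t=1.600: state=(0.710, -1.082)
t=1.800: state=(0.463, -1.405)
t=1.880: state=(0.345, -1.563)
next step: t=1.890: state=(0.329, -1.584) — y has crossed -1.57
linear interpolation between t=1.880 (-1.56322) and t=1.890 (-1.58432) → t≈1.883

t = 1.883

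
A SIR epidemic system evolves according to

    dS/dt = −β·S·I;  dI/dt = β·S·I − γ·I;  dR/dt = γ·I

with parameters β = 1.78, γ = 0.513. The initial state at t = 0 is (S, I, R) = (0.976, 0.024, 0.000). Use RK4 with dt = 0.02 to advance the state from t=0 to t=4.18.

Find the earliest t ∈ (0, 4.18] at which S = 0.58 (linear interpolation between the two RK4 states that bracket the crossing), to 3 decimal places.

t = 2.490

t=0.000: state=(0.976, 0.024, 0.000)
step 1 (dt=0.02): k1=(-0.042, 0.029, 0.012), k2=(-0.042, 0.030, 0.012), k3=(-0.042, 0.030, 0.012), k4=(-0.043, 0.030, 0.013); state += dt/6·(k1+2k2+2k3+k4)
t=0.020: state=(0.975, 0.025, 0.000)
t=0.040: state=(0.974, 0.025, 0.001)
t=0.060: state=(0.973, 0.026, 0.001)
continuing one RK4 step at a time; state shown every 10 steps (Δt=0.2):
t=0.200: state=(0.967, 0.031, 0.003)
t=0.400: state=(0.955, 0.039, 0.006)
t=0.600: state=(0.940, 0.049, 0.011)
t=0.800: state=(0.922, 0.062, 0.017)
t=1.000: state=(0.899, 0.077, 0.024)
t=1.200: state=(0.872, 0.095, 0.032)
t=1.400: state=(0.840, 0.117, 0.043)
t=1.600: state=(0.802, 0.141, 0.057)
t=1.800: state=(0.759, 0.168, 0.072)
t=2.000: state=(0.711, 0.198, 0.091)
t=2.200: state=(0.660, 0.228, 0.113)
t=2.400: state=(0.605, 0.257, 0.138)
t=2.480: state=(0.583, 0.269, 0.149)
next step: t=2.500: state=(0.577, 0.271, 0.151) — S has crossed 0.58
linear interpolation between t=2.480 (0.58274) and t=2.500 (0.57716) → t≈2.490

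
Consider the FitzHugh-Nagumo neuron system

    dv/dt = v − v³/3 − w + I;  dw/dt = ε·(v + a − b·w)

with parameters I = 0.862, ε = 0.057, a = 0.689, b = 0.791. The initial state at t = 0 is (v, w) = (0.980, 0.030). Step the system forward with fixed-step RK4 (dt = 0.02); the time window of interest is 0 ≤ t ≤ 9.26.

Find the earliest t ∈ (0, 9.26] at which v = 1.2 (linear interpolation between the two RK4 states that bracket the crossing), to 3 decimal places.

t=0.000: state=(0.980, 0.030)
step 1 (dt=0.02): k1=(1.498, 0.094), k2=(1.498, 0.095), k3=(1.498, 0.095), k4=(1.497, 0.095); state += dt/6·(k1+2k2+2k3+k4)
t=0.020: state=(1.010, 0.032)
t=0.040: state=(1.040, 0.034)
t=0.060: state=(1.070, 0.036)
t=0.140: state=(1.187, 0.044)
next step: t=0.160: state=(1.216, 0.046) — v has crossed 1.2
linear interpolation between t=0.140 (1.18729) and t=0.160 (1.21610) → t≈0.149

t = 0.149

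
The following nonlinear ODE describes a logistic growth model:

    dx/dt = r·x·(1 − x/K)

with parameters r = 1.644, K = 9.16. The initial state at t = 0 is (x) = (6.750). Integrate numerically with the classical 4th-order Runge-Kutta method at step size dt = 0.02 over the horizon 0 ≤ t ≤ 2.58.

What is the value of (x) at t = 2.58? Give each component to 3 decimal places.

(x) = (9.113)

t=0.000: state=(6.750)
step 1 (dt=0.02): k1=(2.920), k2=(2.897), k3=(2.897), k4=(2.874); state += dt/6·(k1+2k2+2k3+k4)
t=0.020: state=(6.808)
t=0.040: state=(6.865)
t=0.060: state=(6.921)
continuing one RK4 step at a time; state shown every 5 steps (Δt=0.1):
t=0.100: state=(7.030)
t=0.200: state=(7.287)
t=0.300: state=(7.520)
t=0.400: state=(7.730)
t=0.500: state=(7.917)
t=0.600: state=(8.084)
t=0.700: state=(8.230)
t=0.800: state=(8.359)
t=0.900: state=(8.471)
t=1.000: state=(8.569)
t=1.100: state=(8.654)
t=1.200: state=(8.727)
t=1.300: state=(8.790)
t=1.400: state=(8.844)
t=1.500: state=(8.890)
t=1.600: state=(8.930)
t=1.700: state=(8.964)
t=1.800: state=(8.993)
t=1.900: state=(9.018)
t=2.000: state=(9.040)
t=2.100: state=(9.058)
t=2.200: state=(9.073)
t=2.300: state=(9.086)
t=2.400: state=(9.097)
t=2.500: state=(9.107)
t=2.580: state=(9.113)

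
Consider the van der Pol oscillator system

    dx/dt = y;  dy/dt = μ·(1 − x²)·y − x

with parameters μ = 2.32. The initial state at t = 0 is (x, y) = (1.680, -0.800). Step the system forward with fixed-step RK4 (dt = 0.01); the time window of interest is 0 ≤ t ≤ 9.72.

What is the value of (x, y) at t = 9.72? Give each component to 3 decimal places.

t=0.000: state=(1.680, -0.800)
step 1 (dt=0.01): k1=(-0.800, 1.702), k2=(-0.791, 1.646), k3=(-0.792, 1.647), k4=(-0.784, 1.592); state += dt/6·(k1+2k2+2k3+k4)
t=0.010: state=(1.672, -0.784)
t=0.020: state=(1.664, -0.768)
t=0.030: state=(1.657, -0.754)
continuing one RK4 step at a time; state shown every 50 steps (Δt=0.5):
t=0.500: state=(1.366, -0.592)
t=1.000: state=(1.022, -0.846)
t=1.500: state=(0.402, -1.886)
t=2.000: state=(-1.222, -4.043)
t=2.500: state=(-2.025, 0.005)
t=3.000: state=(-1.919, 0.289)
t=3.500: state=(-1.762, 0.339)
t=4.000: state=(-1.577, 0.407)
t=4.500: state=(-1.346, 0.530)
t=5.000: state=(-1.021, 0.818)
t=5.500: state=(-0.418, 1.831)
t=6.000: state=(1.173, 4.086)
t=6.500: state=(2.022, 0.021)
t=7.000: state=(1.920, -0.288)
t=7.500: state=(1.763, -0.339)
t=8.000: state=(1.578, -0.406)
t=8.500: state=(1.348, -0.529)
t=9.000: state=(1.023, -0.816)
t=9.500: state=(0.423, -1.821)
t=9.720: state=(-0.096, -3.005)

(x, y) = (-0.096, -3.005)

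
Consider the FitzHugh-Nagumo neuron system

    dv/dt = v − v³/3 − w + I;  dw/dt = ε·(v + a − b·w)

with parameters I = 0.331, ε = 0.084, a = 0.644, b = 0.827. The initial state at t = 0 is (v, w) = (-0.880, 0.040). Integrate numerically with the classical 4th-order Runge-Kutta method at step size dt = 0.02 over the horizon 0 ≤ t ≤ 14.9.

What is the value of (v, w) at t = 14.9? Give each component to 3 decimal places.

t=0.000: state=(-0.880, 0.040)
step 1 (dt=0.02): k1=(-0.362, -0.023), k2=(-0.362, -0.023), k3=(-0.362, -0.023), k4=(-0.363, -0.023); state += dt/6·(k1+2k2+2k3+k4)
t=0.020: state=(-0.887, 0.040)
t=0.040: state=(-0.895, 0.039)
t=0.060: state=(-0.902, 0.039)
continuing one RK4 step at a time; state shown every 25 steps (Δt=0.5):
t=0.500: state=(-1.063, 0.025)
t=1.000: state=(-1.225, 0.003)
t=1.500: state=(-1.342, -0.023)
t=2.000: state=(-1.410, -0.053)
t=2.500: state=(-1.439, -0.083)
t=3.000: state=(-1.445, -0.114)
t=3.500: state=(-1.437, -0.143)
t=4.000: state=(-1.421, -0.170)
t=4.500: state=(-1.401, -0.196)
t=5.000: state=(-1.379, -0.220)
t=5.500: state=(-1.355, -0.242)
t=6.000: state=(-1.331, -0.263)
t=6.500: state=(-1.306, -0.282)
t=7.000: state=(-1.281, -0.299)
t=7.500: state=(-1.256, -0.315)
t=8.000: state=(-1.231, -0.329)
t=8.500: state=(-1.206, -0.341)
t=9.000: state=(-1.180, -0.352)
t=9.500: state=(-1.155, -0.362)
t=10.000: state=(-1.129, -0.370)
t=10.500: state=(-1.103, -0.377)
t=11.000: state=(-1.077, -0.382)
t=11.500: state=(-1.050, -0.387)
t=12.000: state=(-1.023, -0.390)
t=12.500: state=(-0.996, -0.391)
t=13.000: state=(-0.967, -0.392)
t=13.500: state=(-0.938, -0.391)
t=14.000: state=(-0.908, -0.390)
t=14.500: state=(-0.876, -0.386)
t=14.900: state=(-0.849, -0.383)

(v, w) = (-0.849, -0.383)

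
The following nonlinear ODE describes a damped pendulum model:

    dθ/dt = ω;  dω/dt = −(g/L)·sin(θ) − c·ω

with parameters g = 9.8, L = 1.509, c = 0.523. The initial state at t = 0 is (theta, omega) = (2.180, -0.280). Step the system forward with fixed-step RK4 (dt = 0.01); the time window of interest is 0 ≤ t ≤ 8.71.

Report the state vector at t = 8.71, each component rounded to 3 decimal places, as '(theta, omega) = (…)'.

(theta, omega) = (-0.045, -0.475)

t=0.000: state=(2.180, -0.280)
step 1 (dt=0.01): k1=(-0.280, -5.180), k2=(-0.306, -5.171), k3=(-0.306, -5.172), k4=(-0.332, -5.164); state += dt/6·(k1+2k2+2k3+k4)
t=0.010: state=(2.177, -0.332)
t=0.020: state=(2.173, -0.383)
t=0.030: state=(2.169, -0.435)
continuing one RK4 step at a time; state shown every 50 steps (Δt=0.5):
t=0.500: state=(1.395, -2.864)
t=1.000: state=(-0.370, -3.390)
t=1.500: state=(-1.331, -0.289)
t=2.000: state=(-0.756, 2.334)
t=2.500: state=(0.497, 2.028)
t=3.000: state=(0.891, -0.494)
t=3.500: state=(0.190, -1.926)
t=4.000: state=(-0.572, -0.769)
t=4.500: state=(-0.479, 1.018)
t=5.000: state=(0.166, 1.202)
t=5.500: state=(0.460, -0.119)
t=6.000: state=(0.127, -0.995)
t=6.500: state=(-0.284, -0.450)
t=7.000: state=(-0.251, 0.521)
t=7.500: state=(0.084, 0.630)
t=8.000: state=(0.238, -0.066)
t=8.500: state=(0.062, -0.521)
t=8.710: state=(-0.045, -0.475)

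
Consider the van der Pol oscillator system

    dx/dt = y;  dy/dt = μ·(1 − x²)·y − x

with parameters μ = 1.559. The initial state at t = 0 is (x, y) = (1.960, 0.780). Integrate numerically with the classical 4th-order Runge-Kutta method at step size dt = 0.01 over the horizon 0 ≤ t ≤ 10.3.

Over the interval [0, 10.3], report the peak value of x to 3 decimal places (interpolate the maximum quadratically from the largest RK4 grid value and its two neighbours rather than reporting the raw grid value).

t=0.000: state=(1.960, 0.780)
step 1 (dt=0.01): k1=(0.780, -5.415), k2=(0.753, -5.317), k3=(0.753, -5.319), k4=(0.727, -5.221); state += dt/6·(k1+2k2+2k3+k4)
t=0.010: state=(1.968, 0.727)
t=0.020: state=(1.975, 0.676)
t=0.030: state=(1.981, 0.626)
continuing one RK4 step at a time; state shown every 50 steps (Δt=0.5):
t=0.500: state=(1.979, -0.313)
t=1.000: state=(1.779, -0.464)
t=1.500: state=(1.518, -0.589)
t=2.000: state=(1.172, -0.825)
t=2.500: state=(0.636, -1.422)
t=3.000: state=(-0.424, -2.988)
t=3.500: state=(-1.818, -1.482)
t=4.000: state=(-1.995, 0.230)
t=4.500: state=(-1.813, 0.443)
t=5.000: state=(-1.563, 0.565)
t=5.500: state=(-1.234, 0.775)
t=6.000: state=(-0.741, 1.282)
t=6.500: state=(0.204, 2.703)
t=7.000: state=(1.681, 2.059)
t=7.500: state=(2.009, -0.144)
t=8.000: state=(1.847, -0.425)
t=8.500: state=(1.605, -0.543)
t=9.000: state=(1.292, -0.731)
t=9.500: state=(0.836, -1.165)
t=10.000: state=(-0.006, -2.407)
t=10.300: state=(-0.885, -3.291)
largest grid value and its neighbours: x(0.210)=2.03213, x(0.220)=2.03225, x(0.230)=2.03217
parabola through these three points peaks at t≈0.221 with x≈2.03225

max x = 2.032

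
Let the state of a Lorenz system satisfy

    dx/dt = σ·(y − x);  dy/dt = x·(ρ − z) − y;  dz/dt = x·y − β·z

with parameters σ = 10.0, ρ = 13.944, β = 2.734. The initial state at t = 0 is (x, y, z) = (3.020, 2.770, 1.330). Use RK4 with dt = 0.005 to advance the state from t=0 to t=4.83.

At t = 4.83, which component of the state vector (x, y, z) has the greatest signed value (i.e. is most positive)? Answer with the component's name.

largest component: z

t=0.000: state=(3.020, 2.770, 1.330)
step 1 (dt=0.005): k1=(-2.500, 35.324, 4.729), k2=(-1.554, 35.122, 4.946), k3=(-1.583, 35.150, 4.949), k4=(-0.663, 34.974, 5.169); state += dt/6·(k1+2k2+2k3+k4)
t=0.005: state=(3.012, 2.946, 1.355)
t=0.010: state=(3.013, 3.120, 1.382)
t=0.015: state=(3.023, 3.293, 1.411)
continuing one RK4 step at a time; state shown every 40 steps (Δt=0.2):
t=0.200: state=(7.275, 11.026, 6.320)
t=0.400: state=(10.050, 6.677, 20.935)
t=0.600: state=(2.392, 0.239, 14.241)
t=0.800: state=(0.768, 0.729, 8.315)
t=1.000: state=(1.325, 1.925, 5.013)
t=1.200: state=(3.663, 5.617, 4.334)
t=1.400: state=(9.092, 11.608, 12.191)
t=1.600: state=(7.248, 3.648, 18.731)
t=1.800: state=(2.373, 1.439, 12.087)
t=2.000: state=(2.239, 2.815, 7.650)
t=2.200: state=(4.631, 6.524, 6.889)
t=2.400: state=(8.791, 10.035, 13.927)
t=2.600: state=(6.482, 3.918, 16.998)
t=2.800: state=(3.200, 2.667, 11.741)
t=3.000: state=(3.698, 4.612, 8.582)
t=3.200: state=(6.563, 8.285, 10.302)
t=3.400: state=(8.053, 7.218, 16.146)
t=3.600: state=(4.966, 3.613, 14.325)
t=3.800: state=(3.927, 4.165, 10.631)
t=4.000: state=(5.497, 6.707, 10.088)
t=4.200: state=(7.553, 7.900, 13.951)
t=4.400: state=(6.217, 4.976, 15.087)
t=4.600: state=(4.544, 4.295, 12.174)
t=4.800: state=(5.137, 5.881, 10.714)
t=4.830: state=(5.374, 6.205, 10.786)
compare at T: x=5.374, y=6.205, z=10.786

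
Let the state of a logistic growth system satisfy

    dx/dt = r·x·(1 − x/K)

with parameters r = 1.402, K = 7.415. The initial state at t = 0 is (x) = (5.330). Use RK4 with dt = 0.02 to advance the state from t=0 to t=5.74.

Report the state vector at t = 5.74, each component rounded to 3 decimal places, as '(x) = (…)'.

(x) = (7.414)

t=0.000: state=(5.330)
step 1 (dt=0.02): k1=(2.101), k2=(2.088), k3=(2.088), k4=(2.075); state += dt/6·(k1+2k2+2k3+k4)
t=0.020: state=(5.372)
t=0.040: state=(5.413)
t=0.060: state=(5.454)
continuing one RK4 step at a time; state shown every 10 steps (Δt=0.2):
t=0.200: state=(5.724)
t=0.400: state=(6.062)
t=0.600: state=(6.345)
t=0.800: state=(6.577)
t=1.000: state=(6.764)
t=1.200: state=(6.912)
t=1.400: state=(7.029)
t=1.600: state=(7.119)
t=1.800: state=(7.190)
t=2.000: state=(7.243)
t=2.200: state=(7.285)
t=2.400: state=(7.316)
t=2.600: state=(7.340)
t=2.800: state=(7.358)
t=3.000: state=(7.372)
t=3.200: state=(7.382)
t=3.400: state=(7.390)
t=3.600: state=(7.396)
t=3.800: state=(7.401)
t=4.000: state=(7.404)
t=4.200: state=(7.407)
t=4.400: state=(7.409)
t=4.600: state=(7.410)
t=4.800: state=(7.412)
t=5.000: state=(7.412)
t=5.200: state=(7.413)
t=5.400: state=(7.414)
t=5.600: state=(7.414)
t=5.740: state=(7.414)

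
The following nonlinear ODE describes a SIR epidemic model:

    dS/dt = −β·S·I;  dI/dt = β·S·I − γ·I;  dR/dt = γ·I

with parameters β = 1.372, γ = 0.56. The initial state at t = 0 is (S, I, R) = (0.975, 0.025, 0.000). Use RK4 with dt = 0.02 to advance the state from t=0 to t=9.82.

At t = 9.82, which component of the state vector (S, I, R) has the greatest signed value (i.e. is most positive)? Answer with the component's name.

largest component: R

t=0.000: state=(0.975, 0.025, 0.000)
step 1 (dt=0.02): k1=(-0.033, 0.019, 0.014), k2=(-0.034, 0.020, 0.014), k3=(-0.034, 0.020, 0.014), k4=(-0.034, 0.020, 0.014); state += dt/6·(k1+2k2+2k3+k4)
t=0.020: state=(0.974, 0.025, 0.000)
t=0.040: state=(0.974, 0.026, 0.001)
t=0.060: state=(0.973, 0.026, 0.001)
continuing one RK4 step at a time; state shown every 25 steps (Δt=0.5):
t=0.500: state=(0.955, 0.037, 0.009)
t=1.000: state=(0.926, 0.053, 0.021)
t=1.500: state=(0.887, 0.074, 0.039)
t=2.000: state=(0.835, 0.102, 0.063)
t=2.500: state=(0.771, 0.133, 0.096)
t=3.000: state=(0.695, 0.167, 0.138)
t=3.500: state=(0.614, 0.197, 0.189)
t=4.000: state=(0.531, 0.221, 0.248)
t=4.500: state=(0.454, 0.234, 0.312)
t=5.000: state=(0.386, 0.236, 0.378)
t=5.500: state=(0.329, 0.228, 0.443)
t=6.000: state=(0.283, 0.212, 0.505)
t=6.500: state=(0.246, 0.192, 0.561)
t=7.000: state=(0.218, 0.170, 0.612)
t=7.500: state=(0.195, 0.148, 0.657)
t=8.000: state=(0.178, 0.127, 0.695)
t=8.500: state=(0.164, 0.108, 0.728)
t=9.000: state=(0.153, 0.091, 0.756)
t=9.500: state=(0.144, 0.076, 0.779)
t=9.820: state=(0.140, 0.068, 0.792)
compare at T: S=0.140, I=0.068, R=0.792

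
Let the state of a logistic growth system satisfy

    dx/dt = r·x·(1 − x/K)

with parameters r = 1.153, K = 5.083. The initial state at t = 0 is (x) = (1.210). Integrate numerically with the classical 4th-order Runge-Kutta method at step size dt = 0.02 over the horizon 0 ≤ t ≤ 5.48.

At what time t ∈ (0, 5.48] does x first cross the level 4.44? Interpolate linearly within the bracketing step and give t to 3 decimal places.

t = 2.685

t=0.000: state=(1.210)
step 1 (dt=0.02): k1=(1.063), k2=(1.069), k3=(1.069), k4=(1.076); state += dt/6·(k1+2k2+2k3+k4)
t=0.020: state=(1.231)
t=0.040: state=(1.253)
t=0.060: state=(1.275)
continuing one RK4 step at a time; state shown every 10 steps (Δt=0.2):
t=0.200: state=(1.435)
t=0.400: state=(1.684)
t=0.600: state=(1.953)
t=0.800: state=(2.237)
t=1.000: state=(2.528)
t=1.200: state=(2.820)
t=1.400: state=(3.105)
t=1.600: state=(3.375)
t=1.800: state=(3.626)
t=2.000: state=(3.854)
t=2.200: state=(4.056)
t=2.400: state=(4.232)
t=2.600: state=(4.383)
t=2.680: state=(4.437)
next step: t=2.700: state=(4.450) — x has crossed 4.44
linear interpolation between t=2.680 (4.43683) and t=2.700 (4.44972) → t≈2.685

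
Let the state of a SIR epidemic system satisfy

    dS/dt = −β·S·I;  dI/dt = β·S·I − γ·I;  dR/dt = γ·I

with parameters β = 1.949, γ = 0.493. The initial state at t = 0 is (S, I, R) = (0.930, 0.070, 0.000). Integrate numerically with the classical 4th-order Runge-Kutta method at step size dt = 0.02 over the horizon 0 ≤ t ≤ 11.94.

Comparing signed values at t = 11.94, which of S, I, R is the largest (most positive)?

t=0.000: state=(0.930, 0.070, 0.000)
step 1 (dt=0.02): k1=(-0.127, 0.092, 0.035), k2=(-0.128, 0.093, 0.035), k3=(-0.128, 0.093, 0.035), k4=(-0.130, 0.094, 0.035); state += dt/6·(k1+2k2+2k3+k4)
t=0.020: state=(0.927, 0.072, 0.001)
t=0.040: state=(0.925, 0.074, 0.001)
t=0.060: state=(0.922, 0.076, 0.002)
continuing one RK4 step at a time; state shown every 25 steps (Δt=0.5):
t=0.500: state=(0.845, 0.130, 0.024)
t=1.000: state=(0.715, 0.219, 0.067)
t=1.500: state=(0.550, 0.317, 0.133)
t=2.000: state=(0.388, 0.391, 0.221)
t=2.500: state=(0.261, 0.418, 0.322)
t=3.000: state=(0.174, 0.402, 0.423)
t=3.500: state=(0.120, 0.362, 0.518)
t=4.000: state=(0.086, 0.313, 0.601)
t=4.500: state=(0.065, 0.263, 0.672)
t=5.000: state=(0.052, 0.217, 0.731)
t=5.500: state=(0.043, 0.178, 0.780)
t=6.000: state=(0.036, 0.144, 0.819)
t=6.500: state=(0.032, 0.117, 0.851)
t=7.000: state=(0.029, 0.094, 0.877)
t=7.500: state=(0.027, 0.075, 0.898)
t=8.000: state=(0.025, 0.060, 0.915)
t=8.500: state=(0.024, 0.048, 0.928)
t=9.000: state=(0.023, 0.039, 0.939)
t=9.500: state=(0.022, 0.031, 0.947)
t=10.000: state=(0.021, 0.025, 0.954)
t=10.500: state=(0.021, 0.020, 0.959)
t=11.000: state=(0.021, 0.016, 0.964)
t=11.500: state=(0.020, 0.013, 0.967)
t=11.940: state=(0.020, 0.010, 0.970)
compare at T: S=0.020, I=0.010, R=0.970

largest component: R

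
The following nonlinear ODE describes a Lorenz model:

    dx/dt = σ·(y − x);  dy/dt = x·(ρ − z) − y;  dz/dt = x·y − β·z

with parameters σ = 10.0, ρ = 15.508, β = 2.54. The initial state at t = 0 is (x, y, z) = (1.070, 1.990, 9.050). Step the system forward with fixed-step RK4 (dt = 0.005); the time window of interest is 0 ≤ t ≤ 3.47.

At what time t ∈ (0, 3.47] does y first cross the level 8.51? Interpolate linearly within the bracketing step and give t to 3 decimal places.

t=0.000: state=(1.070, 1.990, 9.050)
step 1 (dt=0.005): k1=(9.200, 4.920, -20.858), k2=(9.093, 5.113, -20.666), k3=(9.101, 5.111, -20.667), k4=(9.001, 5.304, -20.476); state += dt/6·(k1+2k2+2k3+k4)
t=0.005: state=(1.115, 2.016, 8.947)
t=0.010: state=(1.160, 2.043, 8.845)
t=0.015: state=(1.204, 2.072, 8.746)
continuing one RK4 step at a time; state shown every 40 steps (Δt=0.2):
t=0.200: state=(3.131, 4.662, 6.537)
t=0.325: state=(5.766, 8.466, 7.924)
next step: t=0.330: state=(5.902, 8.642, 8.072) — y has crossed 8.51
linear interpolation between t=0.325 (8.46591) and t=0.330 (8.64223) → t≈0.326

t = 0.326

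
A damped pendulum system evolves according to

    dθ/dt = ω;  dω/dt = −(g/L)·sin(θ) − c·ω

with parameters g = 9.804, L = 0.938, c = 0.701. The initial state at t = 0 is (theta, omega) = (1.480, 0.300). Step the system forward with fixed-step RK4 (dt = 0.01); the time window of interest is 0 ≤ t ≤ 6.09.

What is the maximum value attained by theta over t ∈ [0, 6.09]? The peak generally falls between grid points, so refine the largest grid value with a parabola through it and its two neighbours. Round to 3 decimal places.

max theta = 1.484

t=0.000: state=(1.480, 0.300)
step 1 (dt=0.01): k1=(0.300, -10.619), k2=(0.247, -10.583), k3=(0.247, -10.583), k4=(0.194, -10.547); state += dt/6·(k1+2k2+2k3+k4)
t=0.010: state=(1.482, 0.194)
t=0.020: state=(1.484, 0.089)
t=0.030: state=(1.484, -0.015)
continuing one RK4 step at a time; state shown every 20 steps (Δt=0.2):
t=0.200: state=(1.338, -1.671)
t=0.400: state=(0.841, -3.180)
t=0.600: state=(0.134, -3.659)
t=0.800: state=(-0.528, -2.763)
t=1.000: state=(-0.918, -1.072)
t=1.200: state=(-0.954, 0.672)
t=1.400: state=(-0.675, 2.024)
t=1.600: state=(-0.198, 2.582)
t=1.800: state=(0.289, 2.130)
t=2.000: state=(0.606, 0.970)
t=2.200: state=(0.667, -0.352)
t=2.400: state=(0.485, -1.391)
t=2.600: state=(0.151, -1.822)
t=2.800: state=(-0.195, -1.524)
t=3.000: state=(-0.423, -0.703)
t=3.200: state=(-0.467, 0.257)
t=3.400: state=(-0.335, 1.003)
t=3.600: state=(-0.096, 1.292)
t=3.800: state=(0.147, 1.060)
t=4.000: state=(0.303, 0.464)
t=4.200: state=(0.327, -0.223)
t=4.400: state=(0.226, -0.739)
t=4.600: state=(0.054, -0.916)
t=4.800: state=(-0.116, -0.726)
t=5.000: state=(-0.220, -0.289)
t=5.200: state=(-0.228, 0.198)
t=5.400: state=(-0.150, 0.548)
t=5.600: state=(-0.026, 0.648)
t=5.800: state=(0.092, 0.491)
t=6.000: state=(0.159, 0.170)
t=6.090: state=(0.168, 0.011)
largest grid value and its neighbours: theta(0.020)=1.48389, theta(0.030)=1.48425, theta(0.040)=1.48358
parabola through these three points peaks at t≈0.029 with theta≈1.48426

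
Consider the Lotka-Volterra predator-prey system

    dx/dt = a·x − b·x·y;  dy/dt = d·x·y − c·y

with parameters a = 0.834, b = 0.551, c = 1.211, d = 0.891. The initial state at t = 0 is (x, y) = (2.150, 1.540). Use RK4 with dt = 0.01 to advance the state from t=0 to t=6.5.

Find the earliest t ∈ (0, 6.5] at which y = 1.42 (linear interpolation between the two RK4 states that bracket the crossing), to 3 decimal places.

t = 2.903

t=0.000: state=(2.150, 1.540)
step 1 (dt=0.01): k1=(-0.031, 1.085), k2=(-0.038, 1.089), k3=(-0.038, 1.089), k4=(-0.044, 1.092); state += dt/6·(k1+2k2+2k3+k4)
t=0.010: state=(2.150, 1.551)
t=0.020: state=(2.149, 1.562)
t=0.030: state=(2.148, 1.573)
continuing one RK4 step at a time; state shown every 25 steps (Δt=0.25):
t=0.250: state=(2.101, 1.829)
t=0.500: state=(1.970, 2.130)
t=0.750: state=(1.776, 2.390)
t=1.000: state=(1.554, 2.559)
t=1.250: state=(1.339, 2.608)
t=1.500: state=(1.155, 2.542)
t=1.750: state=(1.013, 2.389)
t=2.000: state=(0.910, 2.185)
t=2.250: state=(0.842, 1.961)
t=2.500: state=(0.804, 1.739)
t=2.750: state=(0.791, 1.534)
t=2.900: state=(0.793, 1.422)
next step: t=2.910: state=(0.794, 1.415) — y has crossed 1.42
linear interpolation between t=2.900 (1.42222) and t=2.910 (1.41507) → t≈2.903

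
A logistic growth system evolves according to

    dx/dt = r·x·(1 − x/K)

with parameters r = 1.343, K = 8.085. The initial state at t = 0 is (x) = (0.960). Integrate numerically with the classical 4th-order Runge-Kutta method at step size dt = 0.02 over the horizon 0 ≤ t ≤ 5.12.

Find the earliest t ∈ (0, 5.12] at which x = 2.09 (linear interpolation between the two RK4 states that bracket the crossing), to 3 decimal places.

t=0.000: state=(0.960)
step 1 (dt=0.02): k1=(1.136), k2=(1.148), k3=(1.148), k4=(1.160); state += dt/6·(k1+2k2+2k3+k4)
t=0.020: state=(0.983)
t=0.040: state=(1.006)
t=0.060: state=(1.030)
continuing one RK4 step at a time; state shown every 10 steps (Δt=0.2):
t=0.200: state=(1.211)
t=0.400: state=(1.515)
t=0.600: state=(1.873)
t=0.700: state=(2.074)
next step: t=0.720: state=(2.115) — x has crossed 2.09
linear interpolation between t=0.700 (2.07366) and t=0.720 (2.11534) → t≈0.708

t = 0.708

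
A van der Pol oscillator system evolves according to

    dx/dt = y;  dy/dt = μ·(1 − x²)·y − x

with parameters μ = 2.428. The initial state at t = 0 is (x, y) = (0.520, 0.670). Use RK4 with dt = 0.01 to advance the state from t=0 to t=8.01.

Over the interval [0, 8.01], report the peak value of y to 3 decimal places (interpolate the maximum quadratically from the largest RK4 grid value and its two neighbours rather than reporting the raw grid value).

t=0.000: state=(0.520, 0.670)
step 1 (dt=0.01): k1=(0.670, 0.667), k2=(0.673, 0.664), k3=(0.673, 0.664), k4=(0.677, 0.660); state += dt/6·(k1+2k2+2k3+k4)
t=0.010: state=(0.527, 0.677)
t=0.020: state=(0.534, 0.683)
t=0.030: state=(0.540, 0.690)
continuing one RK4 step at a time; state shown every 50 steps (Δt=0.5):
t=0.500: state=(0.905, 0.765)
t=1.000: state=(1.160, 0.192)
t=1.500: state=(1.111, -0.353)
t=2.000: state=(0.812, -0.894)
t=2.500: state=(0.043, -2.576)
t=3.000: state=(-1.712, -2.362)
t=3.500: state=(-1.981, 0.189)
t=4.000: state=(-1.850, 0.299)
t=4.500: state=(-1.689, 0.349)
t=5.000: state=(-1.496, 0.428)
t=5.500: state=(-1.249, 0.583)
t=6.000: state=(-0.874, 0.996)
t=6.500: state=(-0.055, 2.712)
t=7.000: state=(1.759, 2.285)
t=7.500: state=(2.001, -0.197)
t=8.000: state=(1.871, -0.294)
t=8.010: state=(1.868, -0.295)
largest grid value and its neighbours: y(6.770)=4.34356, y(6.780)=4.34404, y(6.790)=4.33516
parabola through these three points peaks at t≈6.776 with y≈4.34498

max y = 4.345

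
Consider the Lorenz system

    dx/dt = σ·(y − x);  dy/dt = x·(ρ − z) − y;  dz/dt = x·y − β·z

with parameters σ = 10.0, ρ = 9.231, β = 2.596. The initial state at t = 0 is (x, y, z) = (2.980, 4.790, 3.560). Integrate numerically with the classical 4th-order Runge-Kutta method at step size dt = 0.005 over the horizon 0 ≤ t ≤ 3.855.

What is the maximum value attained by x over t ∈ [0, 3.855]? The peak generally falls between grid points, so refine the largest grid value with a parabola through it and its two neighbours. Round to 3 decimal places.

t=0.000: state=(2.980, 4.790, 3.560)
step 1 (dt=0.005): k1=(18.100, 12.110, 5.032), k2=(17.950, 12.298, 5.308), k3=(17.959, 12.293, 5.306), k4=(17.817, 12.476, 5.582); state += dt/6·(k1+2k2+2k3+k4)
t=0.005: state=(3.070, 4.851, 3.587)
t=0.010: state=(3.158, 4.915, 3.616)
t=0.015: state=(3.245, 4.980, 3.648)
continuing one RK4 step at a time; state shown every 40 steps (Δt=0.2):
t=0.200: state=(6.128, 7.428, 6.908)
t=0.400: state=(6.587, 5.583, 11.419)
t=0.600: state=(3.925, 2.810, 9.949)
t=0.800: state=(2.787, 2.695, 7.198)
t=1.000: state=(3.254, 3.765, 5.759)
t=1.200: state=(4.655, 5.463, 6.351)
t=1.400: state=(5.851, 6.043, 8.836)
t=1.600: state=(5.202, 4.518, 9.930)
t=1.800: state=(3.974, 3.568, 8.639)
t=2.000: state=(3.718, 3.844, 7.267)
t=2.200: state=(4.319, 4.742, 7.017)
t=2.400: state=(5.113, 5.393, 8.029)
t=2.600: state=(5.183, 4.973, 9.063)
t=2.800: state=(4.554, 4.231, 8.840)
t=3.000: state=(4.153, 4.100, 8.006)
t=3.200: state=(4.315, 4.503, 7.577)
t=3.400: state=(4.753, 4.956, 7.898)
t=3.600: state=(4.960, 4.943, 8.521)
t=3.800: state=(4.731, 4.557, 8.667)
t=3.855: state=(4.635, 4.463, 8.595)
largest grid value and its neighbours: x(0.315)=7.00580, x(0.320)=7.00771, x(0.325)=7.00615
parabola through these three points peaks at t≈0.320 with x≈7.00771

max x = 7.008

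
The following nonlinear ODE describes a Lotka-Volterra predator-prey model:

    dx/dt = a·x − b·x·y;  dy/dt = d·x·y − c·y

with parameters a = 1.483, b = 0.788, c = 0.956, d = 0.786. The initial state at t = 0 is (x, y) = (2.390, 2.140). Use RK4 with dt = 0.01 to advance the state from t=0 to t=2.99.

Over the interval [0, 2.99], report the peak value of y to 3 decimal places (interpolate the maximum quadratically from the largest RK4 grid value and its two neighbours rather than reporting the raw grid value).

t=0.000: state=(2.390, 2.140)
step 1 (dt=0.01): k1=(-0.486, 1.974), k2=(-0.504, 1.979), k3=(-0.504, 1.979), k4=(-0.522, 1.984); state += dt/6·(k1+2k2+2k3+k4)
t=0.010: state=(2.385, 2.160)
t=0.020: state=(2.380, 2.180)
t=0.030: state=(2.374, 2.200)
continuing one RK4 step at a time; state shown every 10 steps (Δt=0.1):
t=0.100: state=(2.323, 2.341)
t=0.200: state=(2.223, 2.545)
t=0.300: state=(2.094, 2.741)
t=0.400: state=(1.943, 2.919)
t=0.500: state=(1.779, 3.071)
t=0.600: state=(1.612, 3.189)
t=0.700: state=(1.449, 3.269)
t=0.800: state=(1.297, 3.309)
t=0.900: state=(1.159, 3.311)
t=1.000: state=(1.036, 3.280)
t=1.100: state=(0.930, 3.220)
t=1.200: state=(0.840, 3.137)
t=1.300: state=(0.764, 3.036)
t=1.400: state=(0.700, 2.923)
t=1.500: state=(0.648, 2.801)
t=1.600: state=(0.606, 2.674)
t=1.700: state=(0.572, 2.545)
t=1.800: state=(0.546, 2.417)
t=1.900: state=(0.526, 2.291)
t=2.000: state=(0.512, 2.169)
t=2.100: state=(0.503, 2.051)
t=2.200: state=(0.498, 1.939)
t=2.300: state=(0.498, 1.832)
t=2.400: state=(0.502, 1.732)
t=2.500: state=(0.510, 1.638)
t=2.600: state=(0.522, 1.550)
t=2.700: state=(0.537, 1.468)
t=2.800: state=(0.557, 1.393)
t=2.900: state=(0.580, 1.324)
t=2.990: state=(0.605, 1.267)
largest grid value and its neighbours: y(0.850)=3.31464, y(0.860)=3.31471, y(0.870)=3.31442
parabola through these three points peaks at t≈0.857 with y≈3.31473

max y = 3.315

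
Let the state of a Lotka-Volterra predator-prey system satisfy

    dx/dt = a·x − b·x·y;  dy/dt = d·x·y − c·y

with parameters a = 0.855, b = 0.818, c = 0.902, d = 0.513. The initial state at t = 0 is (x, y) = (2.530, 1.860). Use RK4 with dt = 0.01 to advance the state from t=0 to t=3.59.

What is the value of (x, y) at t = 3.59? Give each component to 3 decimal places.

(x, y) = (1.015, 0.574)

t=0.000: state=(2.530, 1.860)
step 1 (dt=0.01): k1=(-1.686, 0.736), k2=(-1.688, 0.730), k3=(-1.688, 0.730), k4=(-1.690, 0.723); state += dt/6·(k1+2k2+2k3+k4)
t=0.010: state=(2.513, 1.867)
t=0.020: state=(2.496, 1.874)
t=0.030: state=(2.479, 1.881)
continuing one RK4 step at a time; state shown every 20 steps (Δt=0.2):
t=0.200: state=(2.191, 1.979)
t=0.400: state=(1.871, 2.034)
t=0.600: state=(1.591, 2.028)
t=0.800: state=(1.360, 1.969)
t=1.000: state=(1.178, 1.872)
t=1.200: state=(1.039, 1.750)
t=1.400: state=(0.936, 1.617)
t=1.600: state=(0.862, 1.480)
t=1.800: state=(0.812, 1.346)
t=2.000: state=(0.781, 1.220)
t=2.200: state=(0.766, 1.102)
t=2.400: state=(0.766, 0.996)
t=2.600: state=(0.779, 0.900)
t=2.800: state=(0.803, 0.815)
t=3.000: state=(0.839, 0.740)
t=3.200: state=(0.887, 0.675)
t=3.400: state=(0.947, 0.619)
t=3.590: state=(1.015, 0.574)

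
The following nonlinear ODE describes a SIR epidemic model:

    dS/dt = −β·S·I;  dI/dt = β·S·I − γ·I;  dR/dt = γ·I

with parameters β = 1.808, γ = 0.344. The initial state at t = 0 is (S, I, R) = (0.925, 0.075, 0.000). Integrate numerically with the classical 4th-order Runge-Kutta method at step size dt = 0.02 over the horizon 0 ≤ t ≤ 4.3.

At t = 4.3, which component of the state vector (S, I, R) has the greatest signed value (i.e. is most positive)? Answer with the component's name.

largest component: R

t=0.000: state=(0.925, 0.075, 0.000)
step 1 (dt=0.02): k1=(-0.125, 0.100, 0.026), k2=(-0.127, 0.101, 0.026), k3=(-0.127, 0.101, 0.026), k4=(-0.128, 0.102, 0.026); state += dt/6·(k1+2k2+2k3+k4)
t=0.020: state=(0.922, 0.077, 0.001)
t=0.040: state=(0.920, 0.079, 0.001)
t=0.060: state=(0.917, 0.081, 0.002)
continuing one RK4 step at a time; state shown every 10 steps (Δt=0.2):
t=0.200: state=(0.897, 0.097, 0.006)
t=0.400: state=(0.862, 0.125, 0.014)
t=0.600: state=(0.819, 0.158, 0.023)
t=0.800: state=(0.768, 0.197, 0.035)
t=1.000: state=(0.710, 0.240, 0.050)
t=1.200: state=(0.646, 0.286, 0.068)
t=1.400: state=(0.577, 0.333, 0.090)
t=1.600: state=(0.507, 0.378, 0.114)
t=1.800: state=(0.439, 0.419, 0.142)
t=2.000: state=(0.375, 0.453, 0.172)
t=2.200: state=(0.317, 0.479, 0.204)
t=2.400: state=(0.265, 0.497, 0.238)
t=2.600: state=(0.221, 0.507, 0.272)
t=2.800: state=(0.184, 0.509, 0.307)
t=3.000: state=(0.153, 0.505, 0.342)
t=3.200: state=(0.128, 0.496, 0.376)
t=3.400: state=(0.107, 0.483, 0.410)
t=3.600: state=(0.090, 0.467, 0.443)
t=3.800: state=(0.076, 0.449, 0.474)
t=4.000: state=(0.065, 0.430, 0.505)
t=4.200: state=(0.056, 0.411, 0.533)
t=4.300: state=(0.052, 0.401, 0.547)
compare at T: S=0.052, I=0.401, R=0.547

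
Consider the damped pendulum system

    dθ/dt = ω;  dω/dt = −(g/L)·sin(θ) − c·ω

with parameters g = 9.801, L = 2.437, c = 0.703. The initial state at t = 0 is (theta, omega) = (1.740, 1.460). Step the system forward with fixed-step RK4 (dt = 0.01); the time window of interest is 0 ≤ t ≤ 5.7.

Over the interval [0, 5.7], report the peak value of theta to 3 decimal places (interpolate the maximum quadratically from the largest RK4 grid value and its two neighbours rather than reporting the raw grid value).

t=0.000: state=(1.740, 1.460)
step 1 (dt=0.01): k1=(1.460, -4.991), k2=(1.435, -4.968), k3=(1.435, -4.968), k4=(1.410, -4.946); state += dt/6·(k1+2k2+2k3+k4)
t=0.010: state=(1.754, 1.410)
t=0.020: state=(1.768, 1.361)
t=0.030: state=(1.782, 1.312)
continuing one RK4 step at a time; state shown every 20 steps (Δt=0.2):
t=0.200: state=(1.938, 0.550)
t=0.400: state=(1.970, -0.215)
t=0.600: state=(1.858, -0.890)
t=0.800: state=(1.617, -1.511)
t=1.000: state=(1.259, -2.053)
t=1.200: state=(0.807, -2.423)
t=1.400: state=(0.310, -2.496)
t=1.600: state=(-0.167, -2.214)
t=1.800: state=(-0.557, -1.650)
t=2.000: state=(-0.818, -0.950)
t=2.200: state=(-0.936, -0.243)
t=2.400: state=(-0.920, 0.394)
t=2.600: state=(-0.787, 0.911)
t=2.800: state=(-0.566, 1.262)
t=3.000: state=(-0.296, 1.409)
t=3.200: state=(-0.017, 1.337)
t=3.400: state=(0.227, 1.078)
t=3.600: state=(0.406, 0.698)
t=3.800: state=(0.503, 0.272)
t=4.000: state=(0.516, -0.134)
t=4.200: state=(0.454, -0.470)
t=4.400: state=(0.335, -0.698)
t=4.600: state=(0.183, -0.798)
t=4.800: state=(0.024, -0.769)
t=5.000: state=(-0.117, -0.631)
t=5.200: state=(-0.223, -0.418)
t=5.400: state=(-0.282, -0.172)
t=5.600: state=(-0.292, 0.066)
t=5.700: state=(-0.280, 0.172)
largest grid value and its neighbours: theta(0.330)=1.97587, theta(0.340)=1.97608, theta(0.350)=1.97592
parabola through these three points peaks at t≈0.341 with theta≈1.97608

max theta = 1.976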